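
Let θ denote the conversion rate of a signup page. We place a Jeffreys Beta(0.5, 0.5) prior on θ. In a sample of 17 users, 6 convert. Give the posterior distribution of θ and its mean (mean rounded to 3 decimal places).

The binomial likelihood is conjugate to the Beta prior: with 6 successes and 11 failures, the posterior is Beta(0.5+6, 0.5+11) = Beta(6.5, 11.5).
Posterior mean = α/(α+β) = 6.5/18 = 0.361.

Posterior: Beta(6.5, 11.5); mean ≈ 0.361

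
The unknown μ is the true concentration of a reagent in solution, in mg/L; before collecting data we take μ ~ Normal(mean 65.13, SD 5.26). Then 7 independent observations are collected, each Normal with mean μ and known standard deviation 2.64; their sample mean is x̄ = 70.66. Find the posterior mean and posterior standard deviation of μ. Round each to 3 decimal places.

With known σ, the Normal prior is conjugate. Weight on the data is w = (n/σ²)/(n/σ² + 1/τ₀²) = 1.00436/(1.00436+0.0361434) = 0.96526.
Posterior mean = w·x̄ + (1−w)·μ₀ = 0.96526·70.66 + 0.034736·65.13 = 70.468. Posterior variance = 1/(1.00436+0.0361434) = 0.961072, so SD = 0.980.

Posterior mean ≈ 70.468; posterior SD ≈ 0.980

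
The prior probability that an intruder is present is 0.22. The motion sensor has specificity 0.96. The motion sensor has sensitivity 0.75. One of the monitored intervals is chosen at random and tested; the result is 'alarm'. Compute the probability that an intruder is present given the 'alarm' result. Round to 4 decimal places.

Let H be the event that an intruder is present. P(H) = 0.22, so P(¬H) = 0.78. With E the 'alarm' result, P(E|H) = 0.75 and P(E|¬H) = 0.04.
P(E) = 0.75·0.22 + 0.04·0.78 = 0.16500 + 0.031200 = 0.19620.
By Bayes' theorem, P(H|E) = 0.16500 / 0.19620 = 0.8410.

P(H | E) ≈ 0.8410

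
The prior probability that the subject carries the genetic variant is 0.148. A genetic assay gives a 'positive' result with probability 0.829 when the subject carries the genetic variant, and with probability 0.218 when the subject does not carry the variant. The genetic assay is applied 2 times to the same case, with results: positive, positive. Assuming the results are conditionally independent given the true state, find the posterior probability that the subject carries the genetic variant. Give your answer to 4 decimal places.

Posterior P(H) ≈ 0.7153

Let H be the event that the subject carries the genetic variant; start with P(H) = 0.148. P('positive'|H) = 0.829, P('positive'|¬H) = 0.218.
Update on result 1 ('positive'): P(H) ← 0.829·0.1480 / (0.829·0.1480 + 0.218·0.8520) = 0.12269/0.30843 = 0.3978.
Update on result 2 ('positive'): P(H) ← 0.829·0.3978 / (0.829·0.3978 + 0.218·0.6022) = 0.32977/0.46105 = 0.7153.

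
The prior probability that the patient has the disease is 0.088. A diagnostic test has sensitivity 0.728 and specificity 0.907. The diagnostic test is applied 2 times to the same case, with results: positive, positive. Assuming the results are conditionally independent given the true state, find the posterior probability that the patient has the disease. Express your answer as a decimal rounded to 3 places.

Posterior P(H) ≈ 0.855

Let H be the event that the patient has the disease; start with P(H) = 0.088. P('positive'|H) = 0.728, P('positive'|¬H) = 0.093.
Update on result 1 ('positive'): P(H) ← 0.728·0.0880 / (0.728·0.0880 + 0.093·0.9120) = 0.064064/0.14888 = 0.4303.
Update on result 2 ('positive'): P(H) ← 0.728·0.4303 / (0.728·0.4303 + 0.093·0.5697) = 0.31326/0.36624 = 0.8553.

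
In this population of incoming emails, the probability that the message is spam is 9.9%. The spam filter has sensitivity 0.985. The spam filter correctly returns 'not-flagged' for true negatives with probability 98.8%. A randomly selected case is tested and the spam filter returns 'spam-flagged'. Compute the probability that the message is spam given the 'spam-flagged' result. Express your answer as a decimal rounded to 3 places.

P(H | E) ≈ 0.900

Let H be the event that the message is spam. P(H) = 0.099, so P(¬H) = 0.901. With E the 'spam-flagged' result, P(E|H) = 0.985 and P(E|¬H) = 0.012.
P(E) = 0.985·0.099 + 0.012·0.901 = 0.097515 + 0.010812 = 0.10833.
By Bayes' theorem, P(H|E) = 0.097515 / 0.10833 = 0.900.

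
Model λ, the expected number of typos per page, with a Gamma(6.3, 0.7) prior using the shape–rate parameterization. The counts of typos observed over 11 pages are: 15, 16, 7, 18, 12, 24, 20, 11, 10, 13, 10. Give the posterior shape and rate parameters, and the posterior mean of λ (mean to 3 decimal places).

Posterior: Gamma(shape=162.3, rate=11.7); mean ≈ 13.872

Total count ∑xᵢ = 156 over n = 11 pages.
Gamma is conjugate to the Poisson likelihood: posterior is Gamma(shape = 6.3+156 = 162.3, rate = 0.7+11 = 11.7).
E[λ | data] = 162.3/11.7 = 13.872.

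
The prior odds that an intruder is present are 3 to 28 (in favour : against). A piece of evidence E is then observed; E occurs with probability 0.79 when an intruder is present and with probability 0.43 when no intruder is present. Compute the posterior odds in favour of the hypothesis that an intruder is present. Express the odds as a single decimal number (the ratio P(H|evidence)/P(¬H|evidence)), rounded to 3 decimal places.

Prior odds = 3/28 = 0.10714. In log-odds, ln(0.10714) = -2.2336.
Add log likelihood ratio: ln(1.8372) = 0.60825.
Posterior log-odds = -1.6253, so posterior odds = exp(-1.6253) = 0.19684.

Posterior odds ≈ 0.197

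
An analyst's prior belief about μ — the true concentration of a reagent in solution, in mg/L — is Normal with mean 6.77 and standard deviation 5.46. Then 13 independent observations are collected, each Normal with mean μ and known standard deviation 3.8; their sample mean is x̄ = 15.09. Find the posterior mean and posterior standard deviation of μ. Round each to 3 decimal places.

Posterior mean ≈ 14.791; posterior SD ≈ 1.035

With known σ, the Normal prior is conjugate. Weight on the data is w = (n/σ²)/(n/σ² + 1/τ₀²) = 0.900277/(0.900277+0.0335440) = 0.96408.
Posterior mean = w·x̄ + (1−w)·μ₀ = 0.96408·15.09 + 0.035921·6.77 = 14.791. Posterior variance = 1/(0.900277+0.0335440) = 1.07087, so SD = 1.035.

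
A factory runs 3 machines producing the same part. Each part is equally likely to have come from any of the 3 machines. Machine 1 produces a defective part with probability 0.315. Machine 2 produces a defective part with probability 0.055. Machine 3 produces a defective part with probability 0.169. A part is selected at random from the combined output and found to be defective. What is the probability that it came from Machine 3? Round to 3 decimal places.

P(defective|M1) = 0.315; P(defective|M2) = 0.055; P(defective|M3) = 0.169.
Prior × likelihood for each source: 0.333333·0.315=0.1050, 0.333333·0.055=0.01833, 0.333333·0.169=0.05633. Summing gives P(defective) = 0.17967.
P(Machine 3 | defective) = 0.05633 / 0.17967 = 0.314.

Posterior probability ≈ 0.314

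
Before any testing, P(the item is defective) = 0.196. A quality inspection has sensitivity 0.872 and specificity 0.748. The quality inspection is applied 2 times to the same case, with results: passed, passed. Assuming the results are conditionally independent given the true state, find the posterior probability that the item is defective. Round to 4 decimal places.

With H the event that the item is defective, the joint likelihood of the observed sequence is P(data|H) = 0.128·0.128 = 0.016384 and P(data|¬H) = 0.748·0.748 = 0.55950.
Bayes: P(H|data) = 0.196·0.016384 / (0.196·0.016384 + 0.804·0.55950) = 0.0032113/0.45305 = 0.0071.

Posterior P(H) ≈ 0.0071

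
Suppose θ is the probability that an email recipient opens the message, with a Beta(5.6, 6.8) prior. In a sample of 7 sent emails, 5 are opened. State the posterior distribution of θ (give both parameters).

Posterior: Beta(10.6, 8.8)

Observing 5 successes and 2 failures updates Beta(5.6, 6.8) by adding the success and failure counts to the two shape parameters: α = 5.6+5 = 10.6, β = 6.8+2 = 8.8.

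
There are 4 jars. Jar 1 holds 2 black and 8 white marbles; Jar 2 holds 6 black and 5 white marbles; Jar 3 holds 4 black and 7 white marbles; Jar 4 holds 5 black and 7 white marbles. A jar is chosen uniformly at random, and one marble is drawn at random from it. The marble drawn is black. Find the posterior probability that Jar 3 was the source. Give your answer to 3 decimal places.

Posterior probability ≈ 0.238

P(black|Jar 1) = 0.2; P(black|Jar 2) = 0.5455; P(black|Jar 3) = 0.3636; P(black|Jar 4) = 0.4167.
Prior × likelihood for each source: 0.25·0.2=0.05000, 0.25·0.5455=0.1364, 0.25·0.3636=0.09091, 0.25·0.4167=0.1042. Summing gives P(black) = 0.38144.
P(Jar 3 | black) = 0.09091 / 0.38144 = 0.238.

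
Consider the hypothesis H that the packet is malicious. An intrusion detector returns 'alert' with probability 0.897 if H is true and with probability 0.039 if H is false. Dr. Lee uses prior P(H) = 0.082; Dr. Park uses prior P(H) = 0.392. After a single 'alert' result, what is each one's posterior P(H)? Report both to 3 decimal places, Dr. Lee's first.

P('+'|H) = 0.897, P('+'|¬H) = 0.039.
Dr. Lee: numerator 0.897·0.082 = 0.073554; evidence = 0.073554+0.039·0.918 = 0.10936; posterior = 0.673.
Dr. Park: numerator 0.897·0.392 = 0.35162; evidence = 0.35162+0.039·0.608 = 0.37534; posterior = 0.937.

Dr. Lee: 0.673; Dr. Park: 0.937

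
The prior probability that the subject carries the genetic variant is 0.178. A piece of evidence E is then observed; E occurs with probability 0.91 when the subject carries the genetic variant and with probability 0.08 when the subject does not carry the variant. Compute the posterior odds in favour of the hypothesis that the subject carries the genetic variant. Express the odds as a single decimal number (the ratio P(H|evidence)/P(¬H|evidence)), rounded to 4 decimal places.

Posterior odds ≈ 2.4632

Prior odds = 0.178/(1−0.178) = 0.21655.
Likelihood ratio for E = 0.91/0.08 = 11.375.
Posterior odds = prior odds × LR = 2.4632.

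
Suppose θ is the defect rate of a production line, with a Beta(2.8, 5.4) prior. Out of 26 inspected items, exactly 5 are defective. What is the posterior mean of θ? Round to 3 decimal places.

Posterior mean ≈ 0.228

Observing 5 successes and 21 failures updates Beta(2.8, 5.4) by adding the success and failure counts to the two shape parameters: α = 2.8+5 = 7.8, β = 5.4+21 = 26.4.
Posterior mean = α/(α+β) = 7.8/34.2 = 0.228.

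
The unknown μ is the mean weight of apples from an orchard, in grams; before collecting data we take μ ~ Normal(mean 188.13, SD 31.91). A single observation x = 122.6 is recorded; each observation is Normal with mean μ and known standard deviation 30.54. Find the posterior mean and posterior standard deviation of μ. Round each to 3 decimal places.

Posterior mean ≈ 153.928; posterior SD ≈ 22.063

With known σ, the Normal prior is conjugate. Weight on the data is w = (n/σ²)/(n/σ² + 1/τ₀²) = 0.00107217/(0.00107217+0.00098208) = 0.52193.
Posterior mean = w·x̄ + (1−w)·μ₀ = 0.52193·122.6 + 0.47807·188.13 = 153.928. Posterior variance = 1/(0.00107217+0.00098208) = 486.797, so SD = 22.063.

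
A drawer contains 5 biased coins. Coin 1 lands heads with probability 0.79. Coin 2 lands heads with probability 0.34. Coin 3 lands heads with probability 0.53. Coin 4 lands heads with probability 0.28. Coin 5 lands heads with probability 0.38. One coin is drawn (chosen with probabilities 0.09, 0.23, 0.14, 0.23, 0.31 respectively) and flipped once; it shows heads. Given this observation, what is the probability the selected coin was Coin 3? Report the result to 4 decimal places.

P(heads|C1) = 0.79; P(heads|C2) = 0.34; P(heads|C3) = 0.53; P(heads|C4) = 0.28; P(heads|C5) = 0.38.
Prior × likelihood for each source: 0.09·0.79=0.07110, 0.23·0.34=0.07820, 0.14·0.53=0.07420, 0.23·0.28=0.06440, 0.31·0.38=0.1178. Summing gives P(heads) = 0.40570.
P(Coin 3 | heads) = 0.07420 / 0.40570 = 0.1829.

Posterior probability ≈ 0.1829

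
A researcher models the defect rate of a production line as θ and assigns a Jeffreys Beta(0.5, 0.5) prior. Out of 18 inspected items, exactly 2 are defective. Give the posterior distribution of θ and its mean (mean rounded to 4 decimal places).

The binomial likelihood is conjugate to the Beta prior: with 2 successes and 16 failures, the posterior is Beta(0.5+2, 0.5+16) = Beta(2.5, 16.5).
Posterior mean = α/(α+β) = 2.5/19 = 0.1316.

Posterior: Beta(2.5, 16.5); mean ≈ 0.1316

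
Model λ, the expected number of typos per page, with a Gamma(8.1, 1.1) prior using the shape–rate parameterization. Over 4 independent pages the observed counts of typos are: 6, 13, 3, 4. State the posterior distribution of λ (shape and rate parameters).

Posterior: Gamma(shape=34.1, rate=5.1)

The Poisson likelihood adds the total count to the shape and the number of exposure periods to the rate. Here ∑xᵢ = 26 and n = 4, so shape 8.1→34.1 and rate 1.1→5.1.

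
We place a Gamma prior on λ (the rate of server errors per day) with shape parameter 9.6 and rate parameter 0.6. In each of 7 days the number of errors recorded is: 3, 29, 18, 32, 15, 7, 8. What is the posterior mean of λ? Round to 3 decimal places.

The Poisson likelihood adds the total count to the shape and the number of exposure periods to the rate. Here ∑xᵢ = 112 and n = 7, so shape 9.6→121.6 and rate 0.6→7.6.
Posterior mean = shape/rate = 121.6/7.6 = 16.000.

Posterior mean ≈ 16.000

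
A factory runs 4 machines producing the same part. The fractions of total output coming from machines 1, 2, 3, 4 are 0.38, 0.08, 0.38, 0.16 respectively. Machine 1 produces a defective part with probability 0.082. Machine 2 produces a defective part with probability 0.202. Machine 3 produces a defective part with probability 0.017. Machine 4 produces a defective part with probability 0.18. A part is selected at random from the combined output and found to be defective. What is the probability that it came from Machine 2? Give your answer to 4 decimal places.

Posterior probability ≈ 0.1957

Tabulate prior·likelihood by source: [1] prior 0.38, lik 0.082, product 0.03116; [2] prior 0.08, lik 0.202, product 0.01616; [3] prior 0.38, lik 0.017, product 0.006460; [4] prior 0.16, lik 0.18, product 0.02880.
Normalizing constant = 0.082580; the posterior for Machine 2 is its product over the sum, 0.01616/0.082580 = 0.1957.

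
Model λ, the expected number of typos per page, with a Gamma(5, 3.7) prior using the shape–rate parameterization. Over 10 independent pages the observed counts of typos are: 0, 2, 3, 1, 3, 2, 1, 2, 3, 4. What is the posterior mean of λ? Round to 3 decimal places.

The Poisson likelihood adds the total count to the shape and the number of exposure periods to the rate. Here ∑xᵢ = 21 and n = 10, so shape 5→26 and rate 3.7→13.7.
Posterior mean = shape/rate = 26/13.7 = 1.898.

Posterior mean ≈ 1.898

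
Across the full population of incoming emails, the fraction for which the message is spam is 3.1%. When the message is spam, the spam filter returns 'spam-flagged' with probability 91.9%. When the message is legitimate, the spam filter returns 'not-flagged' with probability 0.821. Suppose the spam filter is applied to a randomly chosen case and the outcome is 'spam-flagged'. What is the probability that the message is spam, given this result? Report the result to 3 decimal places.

P(H | E) ≈ 0.141

Write H for 'the message is spam'. Prior odds H:¬H = 0.031/0.969 = 0.031992. For the 'spam-flagged' outcome, the likelihood ratio is 0.919/0.179 = 5.1341.
Posterior odds = 0.031992 × 5.1341 = 0.16425, so P(H|E) = 0.16425/(1+0.16425) = 0.141.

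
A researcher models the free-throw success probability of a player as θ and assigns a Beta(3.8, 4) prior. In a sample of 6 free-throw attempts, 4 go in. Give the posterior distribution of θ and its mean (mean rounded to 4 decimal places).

Posterior: Beta(7.8, 6); mean ≈ 0.5652

The binomial likelihood is conjugate to the Beta prior: with 4 successes and 2 failures, the posterior is Beta(3.8+4, 4+2) = Beta(7.8, 6).
Posterior mean = α/(α+β) = 7.8/13.8 = 0.5652.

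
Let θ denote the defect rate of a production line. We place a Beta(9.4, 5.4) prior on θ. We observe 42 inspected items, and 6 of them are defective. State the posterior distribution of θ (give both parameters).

Posterior: Beta(15.4, 41.4)

Observing 6 successes and 36 failures updates Beta(9.4, 5.4) by adding the success and failure counts to the two shape parameters: α = 9.4+6 = 15.4, β = 5.4+36 = 41.4.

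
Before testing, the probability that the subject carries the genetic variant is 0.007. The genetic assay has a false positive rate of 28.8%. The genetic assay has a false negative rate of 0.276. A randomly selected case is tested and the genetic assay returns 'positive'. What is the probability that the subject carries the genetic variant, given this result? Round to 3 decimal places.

Let H be the event that the subject carries the genetic variant. P(H) = 0.007, so P(¬H) = 0.993. With E the 'positive' result, P(E|H) = 0.724 and P(E|¬H) = 0.288.
P(E) = 0.724·0.007 + 0.288·0.993 = 0.0050680 + 0.28598 = 0.29105.
By Bayes' theorem, P(H|E) = 0.0050680 / 0.29105 = 0.017.

P(H | E) ≈ 0.017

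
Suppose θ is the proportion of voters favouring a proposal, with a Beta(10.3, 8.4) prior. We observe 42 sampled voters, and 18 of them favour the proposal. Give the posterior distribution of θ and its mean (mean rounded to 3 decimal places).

Posterior: Beta(28.3, 32.4); mean ≈ 0.466

The binomial likelihood is conjugate to the Beta prior: with 18 successes and 24 failures, the posterior is Beta(10.3+18, 8.4+24) = Beta(28.3, 32.4).
Posterior mean = α/(α+β) = 28.3/60.7 = 0.466.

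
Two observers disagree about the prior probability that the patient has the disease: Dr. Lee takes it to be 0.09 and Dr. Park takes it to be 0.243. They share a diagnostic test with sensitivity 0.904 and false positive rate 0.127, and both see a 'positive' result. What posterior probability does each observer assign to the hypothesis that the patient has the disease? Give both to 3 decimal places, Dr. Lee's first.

Dr. Lee: 0.413; Dr. Park: 0.696

The likelihood ratio for a 'positive' result is 0.904/0.127 = 7.1181.
Dr. Lee: prior odds 0.09/0.91 = 0.098901; posterior odds 0.70399; posterior probability 0.413.
Dr. Park: prior odds 0.243/0.757 = 0.32100; posterior odds 2.2849; posterior probability 0.696.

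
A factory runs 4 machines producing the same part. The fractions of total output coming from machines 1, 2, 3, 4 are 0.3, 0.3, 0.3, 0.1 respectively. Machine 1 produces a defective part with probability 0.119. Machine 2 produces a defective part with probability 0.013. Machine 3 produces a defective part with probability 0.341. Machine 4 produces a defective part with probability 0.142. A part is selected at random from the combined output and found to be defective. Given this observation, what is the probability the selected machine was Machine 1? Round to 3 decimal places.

Tabulate prior·likelihood by source: [1] prior 0.3, lik 0.119, product 0.03570; [2] prior 0.3, lik 0.013, product 0.003900; [3] prior 0.3, lik 0.341, product 0.1023; [4] prior 0.1, lik 0.142, product 0.01420.
Normalizing constant = 0.15610; the posterior for Machine 1 is its product over the sum, 0.03570/0.15610 = 0.229.

Posterior probability ≈ 0.229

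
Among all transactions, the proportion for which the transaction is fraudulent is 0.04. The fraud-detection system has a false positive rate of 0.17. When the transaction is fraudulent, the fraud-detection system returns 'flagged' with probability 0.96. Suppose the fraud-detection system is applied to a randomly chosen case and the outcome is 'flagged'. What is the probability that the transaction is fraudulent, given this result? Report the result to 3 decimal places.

P(H | E) ≈ 0.190

Let H be the event that the transaction is fraudulent. P(H) = 0.04, so P(¬H) = 0.96. With E the 'flagged' result, P(E|H) = 0.96 and P(E|¬H) = 0.17.
P(E) = 0.96·0.04 + 0.17·0.96 = 0.038400 + 0.16320 = 0.20160.
By Bayes' theorem, P(H|E) = 0.038400 / 0.20160 = 0.190.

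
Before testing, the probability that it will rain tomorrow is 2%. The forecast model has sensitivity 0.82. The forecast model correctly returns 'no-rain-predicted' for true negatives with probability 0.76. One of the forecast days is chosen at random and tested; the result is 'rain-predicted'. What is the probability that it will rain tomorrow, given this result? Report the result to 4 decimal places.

Let H be the event that it will rain tomorrow. P(H) = 0.02, so P(¬H) = 0.98. With E the 'rain-predicted' result, P(E|H) = 0.82 and P(E|¬H) = 0.24.
P(E) = 0.82·0.02 + 0.24·0.98 = 0.016400 + 0.23520 = 0.25160.
By Bayes' theorem, P(H|E) = 0.016400 / 0.25160 = 0.0652.

P(H | E) ≈ 0.0652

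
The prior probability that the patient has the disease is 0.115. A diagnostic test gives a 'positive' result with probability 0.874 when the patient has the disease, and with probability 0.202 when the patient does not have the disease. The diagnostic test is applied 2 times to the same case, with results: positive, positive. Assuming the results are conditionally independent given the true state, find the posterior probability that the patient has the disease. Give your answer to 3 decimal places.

Posterior P(H) ≈ 0.709

With H the event that the patient has the disease, the joint likelihood of the observed sequence is P(data|H) = 0.874·0.874 = 0.76388 and P(data|¬H) = 0.202·0.202 = 0.040804.
Bayes: P(H|data) = 0.115·0.76388 / (0.115·0.76388 + 0.885·0.040804) = 0.087846/0.12396 = 0.7087.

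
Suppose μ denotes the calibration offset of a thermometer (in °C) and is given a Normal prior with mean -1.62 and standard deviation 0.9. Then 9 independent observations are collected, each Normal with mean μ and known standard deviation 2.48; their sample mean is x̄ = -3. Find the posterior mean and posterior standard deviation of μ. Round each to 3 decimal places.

Prior precision 1/τ₀² = 1/0.9² = 1.23457; data precision n/σ² = 9/2.48² = 1.46332.
Posterior precision = 1.23457 + 1.46332 = 2.69789, giving posterior SD = 1/√2.69789 = 0.609.
Posterior mean = (1.23457·-1.62 + 1.46332·-3) / 2.69789 = -2.369.

Posterior mean ≈ -2.369; posterior SD ≈ 0.609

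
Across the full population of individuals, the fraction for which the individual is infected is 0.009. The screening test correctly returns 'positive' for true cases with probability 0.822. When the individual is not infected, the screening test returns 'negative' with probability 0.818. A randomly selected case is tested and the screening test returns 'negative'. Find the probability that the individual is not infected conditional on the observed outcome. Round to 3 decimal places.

P(¬H | E) ≈ 0.998

Write H for 'the individual is infected'. Prior odds H:¬H = 0.009/0.991 = 0.0090817. For the 'negative' outcome, the likelihood ratio is 0.178/0.818 = 0.21760.
Posterior odds = 0.0090817 × 0.21760 = 0.0019762, so P(H|E) = 0.0019762/(1+0.0019762) = 0.002. Then P(¬H|E) = 1 − 0.002 = 0.998.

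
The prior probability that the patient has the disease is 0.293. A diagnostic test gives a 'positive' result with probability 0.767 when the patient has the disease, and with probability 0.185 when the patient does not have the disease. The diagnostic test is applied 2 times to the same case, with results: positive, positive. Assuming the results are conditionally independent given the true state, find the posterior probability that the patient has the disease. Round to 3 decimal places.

With H the event that the patient has the disease, the joint likelihood of the observed sequence is P(data|H) = 0.767·0.767 = 0.58829 and P(data|¬H) = 0.185·0.185 = 0.034225.
Bayes: P(H|data) = 0.293·0.58829 / (0.293·0.58829 + 0.707·0.034225) = 0.17237/0.19657 = 0.8769.

Posterior P(H) ≈ 0.877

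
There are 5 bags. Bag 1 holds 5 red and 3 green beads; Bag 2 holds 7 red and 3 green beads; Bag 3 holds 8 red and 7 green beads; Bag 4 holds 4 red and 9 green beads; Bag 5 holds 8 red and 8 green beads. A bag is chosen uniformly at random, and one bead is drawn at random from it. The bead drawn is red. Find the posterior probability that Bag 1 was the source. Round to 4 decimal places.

Posterior probability ≈ 0.2344

Tabulate prior·likelihood by source: [1] prior 0.2, lik 0.625, product 0.1250; [2] prior 0.2, lik 0.7, product 0.1400; [3] prior 0.2, lik 0.5333, product 0.1067; [4] prior 0.2, lik 0.3077, product 0.06154; [5] prior 0.2, lik 0.5, product 0.1000.
Normalizing constant = 0.53321; the posterior for Bag 1 is its product over the sum, 0.1250/0.53321 = 0.2344.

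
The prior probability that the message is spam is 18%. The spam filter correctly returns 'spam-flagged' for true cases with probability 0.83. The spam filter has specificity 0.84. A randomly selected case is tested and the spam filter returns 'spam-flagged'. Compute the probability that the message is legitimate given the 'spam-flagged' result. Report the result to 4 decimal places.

Write H for 'the message is spam'. Prior odds H:¬H = 0.18/0.82 = 0.21951. For the 'spam-flagged' outcome, the likelihood ratio is 0.83/0.16 = 5.1875.
Posterior odds = 0.21951 × 5.1875 = 1.1387, so P(H|E) = 1.1387/(1+1.1387) = 0.5324. Then P(¬H|E) = 1 − 0.5324 = 0.4676.

P(¬H | E) ≈ 0.4676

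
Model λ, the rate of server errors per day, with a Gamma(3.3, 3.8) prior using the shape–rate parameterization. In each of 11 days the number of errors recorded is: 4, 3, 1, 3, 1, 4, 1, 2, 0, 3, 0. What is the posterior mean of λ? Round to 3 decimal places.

Total count ∑xᵢ = 22 over n = 11 days.
Gamma is conjugate to the Poisson likelihood: posterior is Gamma(shape = 3.3+22 = 25.3, rate = 3.8+11 = 14.8).
Posterior mean = shape/rate = 25.3/14.8 = 1.709.

Posterior mean ≈ 1.709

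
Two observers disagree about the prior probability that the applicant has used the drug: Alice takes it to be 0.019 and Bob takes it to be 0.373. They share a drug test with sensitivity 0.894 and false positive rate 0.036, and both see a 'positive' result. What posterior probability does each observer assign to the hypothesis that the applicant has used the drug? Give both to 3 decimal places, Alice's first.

P('+'|H) = 0.894, P('+'|¬H) = 0.036.
Alice: numerator 0.894·0.019 = 0.016986; evidence = 0.016986+0.036·0.981 = 0.052302; posterior = 0.325.
Bob: numerator 0.894·0.373 = 0.33346; evidence = 0.33346+0.036·0.627 = 0.35603; posterior = 0.937.

Alice: 0.325; Bob: 0.937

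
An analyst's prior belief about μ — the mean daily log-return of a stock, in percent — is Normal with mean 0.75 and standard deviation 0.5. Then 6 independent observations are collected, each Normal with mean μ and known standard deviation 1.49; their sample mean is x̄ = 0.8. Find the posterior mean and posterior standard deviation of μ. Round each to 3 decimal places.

Posterior mean ≈ 0.770; posterior SD ≈ 0.386

Prior precision 1/τ₀² = 1/0.5² = 4.00000; data precision n/σ² = 6/1.49² = 2.70258.
Posterior precision = 4.00000 + 2.70258 = 6.70258, giving posterior SD = 1/√6.70258 = 0.386.
Posterior mean = (4.00000·0.75 + 2.70258·0.8) / 6.70258 = 0.770.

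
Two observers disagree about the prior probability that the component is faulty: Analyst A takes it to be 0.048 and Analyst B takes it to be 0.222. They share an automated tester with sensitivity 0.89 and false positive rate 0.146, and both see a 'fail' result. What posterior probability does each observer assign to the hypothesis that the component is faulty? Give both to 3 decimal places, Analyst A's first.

P('+'|H) = 0.89, P('+'|¬H) = 0.146.
Analyst A: numerator 0.89·0.048 = 0.042720; evidence = 0.042720+0.146·0.952 = 0.18171; posterior = 0.235.
Analyst B: numerator 0.89·0.222 = 0.19758; evidence = 0.19758+0.146·0.778 = 0.31117; posterior = 0.635.

Analyst A: 0.235; Analyst B: 0.635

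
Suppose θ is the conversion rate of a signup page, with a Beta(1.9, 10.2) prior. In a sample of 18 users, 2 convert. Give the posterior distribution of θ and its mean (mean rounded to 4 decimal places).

Observing 2 successes and 16 failures updates Beta(1.9, 10.2) by adding the success and failure counts to the two shape parameters: α = 1.9+2 = 3.9, β = 10.2+16 = 26.2.
E[θ | data] = 3.9/(3.9+26.2) = 0.1296.

Posterior: Beta(3.9, 26.2); mean ≈ 0.1296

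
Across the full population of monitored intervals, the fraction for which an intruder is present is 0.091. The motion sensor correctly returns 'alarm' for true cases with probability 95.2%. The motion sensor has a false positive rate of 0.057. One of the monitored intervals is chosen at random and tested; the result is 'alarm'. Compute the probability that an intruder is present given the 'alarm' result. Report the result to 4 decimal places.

P(H | E) ≈ 0.6258

Let H be the event that an intruder is present. P(H) = 0.091, so P(¬H) = 0.909. With E the 'alarm' result, P(E|H) = 0.952 and P(E|¬H) = 0.057.
P(E) = 0.952·0.091 + 0.057·0.909 = 0.086632 + 0.051813 = 0.13845.
By Bayes' theorem, P(H|E) = 0.086632 / 0.13845 = 0.6258.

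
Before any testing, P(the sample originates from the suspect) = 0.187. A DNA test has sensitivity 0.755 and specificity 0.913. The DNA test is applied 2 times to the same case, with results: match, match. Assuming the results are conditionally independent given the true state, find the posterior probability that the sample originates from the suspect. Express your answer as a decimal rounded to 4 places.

Posterior P(H) ≈ 0.9454

Let H be the event that the sample originates from the suspect; start with P(H) = 0.187. P('match'|H) = 0.755, P('match'|¬H) = 0.087.
Update on result 1 ('match'): P(H) ← 0.755·0.1870 / (0.755·0.1870 + 0.087·0.8130) = 0.14119/0.21192 = 0.6662.
Update on result 2 ('match'): P(H) ← 0.755·0.6662 / (0.755·0.6662 + 0.087·0.3338) = 0.50300/0.53204 = 0.9454.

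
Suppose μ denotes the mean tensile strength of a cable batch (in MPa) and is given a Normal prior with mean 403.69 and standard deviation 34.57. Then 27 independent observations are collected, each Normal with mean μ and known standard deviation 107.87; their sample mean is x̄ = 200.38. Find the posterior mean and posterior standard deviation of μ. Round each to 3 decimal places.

Prior precision 1/τ₀² = 1/34.57² = 0.00083676; data precision n/σ² = 27/107.87² = 0.00232040.
Posterior precision = 0.00083676 + 0.00232040 = 0.00315716, giving posterior SD = 1/√0.00315716 = 17.797.
Posterior mean = (0.00083676·403.69 + 0.00232040·200.38) / 0.00315716 = 254.264.

Posterior mean ≈ 254.264; posterior SD ≈ 17.797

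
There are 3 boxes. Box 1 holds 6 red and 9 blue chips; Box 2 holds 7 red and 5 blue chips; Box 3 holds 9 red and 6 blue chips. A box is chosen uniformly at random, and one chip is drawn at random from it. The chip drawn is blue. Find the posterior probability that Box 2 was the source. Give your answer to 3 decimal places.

Posterior probability ≈ 0.294

Tabulate prior·likelihood by source: [1] prior 0.333333, lik 0.6, product 0.2000; [2] prior 0.333333, lik 0.4167, product 0.1389; [3] prior 0.333333, lik 0.4, product 0.1333.
Normalizing constant = 0.47222; the posterior for Box 2 is its product over the sum, 0.1389/0.47222 = 0.294.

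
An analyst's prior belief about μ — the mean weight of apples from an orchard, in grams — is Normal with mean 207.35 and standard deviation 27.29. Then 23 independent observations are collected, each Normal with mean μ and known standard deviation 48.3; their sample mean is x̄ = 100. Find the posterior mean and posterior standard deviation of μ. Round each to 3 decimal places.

Posterior mean ≈ 112.868; posterior SD ≈ 9.448

With known σ, the Normal prior is conjugate. Weight on the data is w = (n/σ²)/(n/σ² + 1/τ₀²) = 0.00985902/(0.00985902+0.00134274) = 0.88013.
Posterior mean = w·x̄ + (1−w)·μ₀ = 0.88013·100 + 0.11987·207.35 = 112.868. Posterior variance = 1/(0.00985902+0.00134274) = 89.2717, so SD = 9.448.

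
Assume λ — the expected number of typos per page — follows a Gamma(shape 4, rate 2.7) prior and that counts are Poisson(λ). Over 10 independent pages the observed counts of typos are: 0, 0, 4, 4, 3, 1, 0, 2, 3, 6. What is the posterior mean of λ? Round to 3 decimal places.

Posterior mean ≈ 2.126

Total count ∑xᵢ = 23 over n = 10 pages.
Gamma is conjugate to the Poisson likelihood: posterior is Gamma(shape = 4+23 = 27, rate = 2.7+10 = 12.7).
Posterior mean = shape/rate = 27/12.7 = 2.126.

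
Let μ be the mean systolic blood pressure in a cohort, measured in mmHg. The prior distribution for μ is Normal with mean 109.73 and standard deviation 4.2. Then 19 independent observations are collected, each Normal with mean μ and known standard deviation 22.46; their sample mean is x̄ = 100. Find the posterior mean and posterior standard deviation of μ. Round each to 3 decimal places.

With known σ, the Normal prior is conjugate. Weight on the data is w = (n/σ²)/(n/σ² + 1/τ₀²) = 0.0376647/(0.0376647+0.0566893) = 0.39918.
Posterior mean = w·x̄ + (1−w)·μ₀ = 0.39918·100 + 0.60082·109.73 = 105.846. Posterior variance = 1/(0.0376647+0.0566893) = 10.5984, so SD = 3.256.

Posterior mean ≈ 105.846; posterior SD ≈ 3.256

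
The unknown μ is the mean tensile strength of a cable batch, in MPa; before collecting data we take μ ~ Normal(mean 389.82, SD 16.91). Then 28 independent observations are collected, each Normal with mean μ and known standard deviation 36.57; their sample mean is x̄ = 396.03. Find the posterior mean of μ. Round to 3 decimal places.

With known σ, the Normal prior is conjugate. Weight on the data is w = (n/σ²)/(n/σ² + 1/τ₀²) = 0.0209367/(0.0209367+0.00349714) = 0.85687.
Posterior mean = w·x̄ + (1−w)·μ₀ = 0.85687·396.03 + 0.14313·389.82 = 395.141.

Posterior mean ≈ 395.141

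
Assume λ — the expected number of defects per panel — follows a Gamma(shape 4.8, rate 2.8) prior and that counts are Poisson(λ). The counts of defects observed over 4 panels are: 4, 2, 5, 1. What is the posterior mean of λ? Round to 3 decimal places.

Posterior mean ≈ 2.471

The Poisson likelihood adds the total count to the shape and the number of exposure periods to the rate. Here ∑xᵢ = 12 and n = 4, so shape 4.8→16.8 and rate 2.8→6.8.
E[λ | data] = 16.8/6.8 = 2.471.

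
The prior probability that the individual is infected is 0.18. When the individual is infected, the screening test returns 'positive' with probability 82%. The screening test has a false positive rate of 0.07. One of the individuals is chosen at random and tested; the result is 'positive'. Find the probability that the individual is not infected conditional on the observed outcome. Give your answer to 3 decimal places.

P(¬H | E) ≈ 0.280

Write H for 'the individual is infected'. Prior odds H:¬H = 0.18/0.82 = 0.21951. For the 'positive' outcome, the likelihood ratio is 0.82/0.07 = 11.714.
Posterior odds = 0.21951 × 11.714 = 2.5714, so P(H|E) = 2.5714/(1+2.5714) = 0.720. Then P(¬H|E) = 1 − 0.720 = 0.280.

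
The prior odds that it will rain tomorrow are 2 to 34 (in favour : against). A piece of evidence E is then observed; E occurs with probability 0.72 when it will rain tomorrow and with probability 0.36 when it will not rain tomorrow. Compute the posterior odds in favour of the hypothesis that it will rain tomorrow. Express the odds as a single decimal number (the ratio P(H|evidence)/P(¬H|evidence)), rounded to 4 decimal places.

Posterior odds ≈ 0.1176

Prior odds = 2/34 = 0.058824.
Likelihood ratio for E = 0.72/0.36 = 2.0000.
Posterior odds = prior odds × LR = 0.11765.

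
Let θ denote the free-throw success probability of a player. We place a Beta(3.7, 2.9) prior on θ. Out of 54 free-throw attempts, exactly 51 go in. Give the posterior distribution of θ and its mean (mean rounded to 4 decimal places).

Posterior: Beta(54.7, 5.9); mean ≈ 0.9026

The binomial likelihood is conjugate to the Beta prior: with 51 successes and 3 failures, the posterior is Beta(3.7+51, 2.9+3) = Beta(54.7, 5.9).
Posterior mean = α/(α+β) = 54.7/60.6 = 0.9026.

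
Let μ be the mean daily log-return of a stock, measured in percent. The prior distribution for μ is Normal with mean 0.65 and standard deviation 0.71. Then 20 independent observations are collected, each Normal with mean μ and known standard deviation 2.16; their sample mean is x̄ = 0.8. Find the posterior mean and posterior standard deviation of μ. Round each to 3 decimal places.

Prior precision 1/τ₀² = 1/0.71² = 1.98373; data precision n/σ² = 20/2.16² = 4.28669.
Posterior precision = 1.98373 + 4.28669 = 6.27043, giving posterior SD = 1/√6.27043 = 0.399.
Posterior mean = (1.98373·0.65 + 4.28669·0.8) / 6.27043 = 0.753.

Posterior mean ≈ 0.753; posterior SD ≈ 0.399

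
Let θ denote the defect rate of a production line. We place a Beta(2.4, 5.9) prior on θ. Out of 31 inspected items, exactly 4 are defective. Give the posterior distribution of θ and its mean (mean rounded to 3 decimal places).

The binomial likelihood is conjugate to the Beta prior: with 4 successes and 27 failures, the posterior is Beta(2.4+4, 5.9+27) = Beta(6.4, 32.9).
E[θ | data] = 6.4/(6.4+32.9) = 0.163.

Posterior: Beta(6.4, 32.9); mean ≈ 0.163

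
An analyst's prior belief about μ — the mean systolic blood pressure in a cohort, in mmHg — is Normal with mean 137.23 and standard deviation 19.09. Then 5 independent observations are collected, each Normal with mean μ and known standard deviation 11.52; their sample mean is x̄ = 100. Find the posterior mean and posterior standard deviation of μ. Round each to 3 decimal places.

Prior precision 1/τ₀² = 1/19.09² = 0.00274403; data precision n/σ² = 5/11.52² = 0.0376760.
Posterior precision = 0.00274403 + 0.0376760 = 0.0404200, giving posterior SD = 1/√0.0404200 = 4.974.
Posterior mean = (0.00274403·137.23 + 0.0376760·100) / 0.0404200 = 102.527.

Posterior mean ≈ 102.527; posterior SD ≈ 4.974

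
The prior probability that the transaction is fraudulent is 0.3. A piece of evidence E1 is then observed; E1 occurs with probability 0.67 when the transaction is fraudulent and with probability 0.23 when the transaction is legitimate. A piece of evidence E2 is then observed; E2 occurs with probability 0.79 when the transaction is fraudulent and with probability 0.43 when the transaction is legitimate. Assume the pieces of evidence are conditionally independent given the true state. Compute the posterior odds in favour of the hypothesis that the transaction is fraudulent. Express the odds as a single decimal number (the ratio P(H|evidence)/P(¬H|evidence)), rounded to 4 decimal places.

Posterior odds ≈ 2.2937

Prior odds = 0.3/(1−0.3) = 0.42857.
Likelihood ratio for E1 = 0.67/0.23 = 2.9130.
Likelihood ratio for E2 = 0.79/0.43 = 1.8372.
Posterior odds = prior odds × LR₁ × LR₂ = 2.2937.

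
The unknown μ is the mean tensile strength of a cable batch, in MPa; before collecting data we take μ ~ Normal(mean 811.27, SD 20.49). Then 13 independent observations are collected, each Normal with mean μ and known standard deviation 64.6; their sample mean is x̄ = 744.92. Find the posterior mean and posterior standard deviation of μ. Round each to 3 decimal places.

Posterior mean ≈ 773.670; posterior SD ≈ 13.488

With known σ, the Normal prior is conjugate. Weight on the data is w = (n/σ²)/(n/σ² + 1/τ₀²) = 0.00311515/(0.00311515+0.00238186) = 0.56670.
Posterior mean = w·x̄ + (1−w)·μ₀ = 0.56670·744.92 + 0.43330·811.27 = 773.670. Posterior variance = 1/(0.00311515+0.00238186) = 181.917, so SD = 13.488.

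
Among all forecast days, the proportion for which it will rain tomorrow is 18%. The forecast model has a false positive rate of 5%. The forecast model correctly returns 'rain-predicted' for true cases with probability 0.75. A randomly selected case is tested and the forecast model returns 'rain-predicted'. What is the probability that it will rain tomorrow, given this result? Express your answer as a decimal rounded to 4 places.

Let H be the event that it will rain tomorrow. P(H) = 0.18, so P(¬H) = 0.82. With E the 'rain-predicted' result, P(E|H) = 0.75 and P(E|¬H) = 0.05.
P(E) = 0.75·0.18 + 0.05·0.82 = 0.13500 + 0.041000 = 0.17600.
By Bayes' theorem, P(H|E) = 0.13500 / 0.17600 = 0.7670.

P(H | E) ≈ 0.7670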